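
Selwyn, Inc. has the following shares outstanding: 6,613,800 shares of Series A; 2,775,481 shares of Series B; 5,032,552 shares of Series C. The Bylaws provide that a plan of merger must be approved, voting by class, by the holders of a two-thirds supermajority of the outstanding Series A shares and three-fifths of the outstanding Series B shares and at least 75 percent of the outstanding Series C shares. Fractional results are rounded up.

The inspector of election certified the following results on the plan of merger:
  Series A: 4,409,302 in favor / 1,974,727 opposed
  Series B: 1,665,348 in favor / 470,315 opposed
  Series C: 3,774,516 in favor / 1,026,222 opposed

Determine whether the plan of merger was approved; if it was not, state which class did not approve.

Approved — every class gave the required vote.

Series A: 2/3 of 6613800 = 4409200; 4,409,200 required, 4,409,302 in favor — approved.
Series B: 3/5 of 2775481 = 1665288.60, rounded up to 1665289; 1,665,289 required, 1,665,348 in favor — approved.
Series C: 3/4 of 5032552 = 3774414; 3,774,414 required, 3,774,516 in favor — approved.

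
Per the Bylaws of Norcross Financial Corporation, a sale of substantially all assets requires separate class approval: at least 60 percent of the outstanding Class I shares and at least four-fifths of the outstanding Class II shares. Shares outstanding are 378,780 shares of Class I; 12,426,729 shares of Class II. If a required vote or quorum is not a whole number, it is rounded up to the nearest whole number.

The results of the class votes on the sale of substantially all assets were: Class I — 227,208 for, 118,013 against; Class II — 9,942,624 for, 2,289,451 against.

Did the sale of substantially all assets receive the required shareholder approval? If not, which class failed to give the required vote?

Class I: 3/5 of 378780 = 227268; 227,268 required, 227,208 in favor — not approved.
Class II: 4/5 of 12426729 = 9941383.20, rounded up to 9941384; 9,941,384 required, 9,942,624 in favor — approved.

Not approved — the Class I shares did not give the required vote.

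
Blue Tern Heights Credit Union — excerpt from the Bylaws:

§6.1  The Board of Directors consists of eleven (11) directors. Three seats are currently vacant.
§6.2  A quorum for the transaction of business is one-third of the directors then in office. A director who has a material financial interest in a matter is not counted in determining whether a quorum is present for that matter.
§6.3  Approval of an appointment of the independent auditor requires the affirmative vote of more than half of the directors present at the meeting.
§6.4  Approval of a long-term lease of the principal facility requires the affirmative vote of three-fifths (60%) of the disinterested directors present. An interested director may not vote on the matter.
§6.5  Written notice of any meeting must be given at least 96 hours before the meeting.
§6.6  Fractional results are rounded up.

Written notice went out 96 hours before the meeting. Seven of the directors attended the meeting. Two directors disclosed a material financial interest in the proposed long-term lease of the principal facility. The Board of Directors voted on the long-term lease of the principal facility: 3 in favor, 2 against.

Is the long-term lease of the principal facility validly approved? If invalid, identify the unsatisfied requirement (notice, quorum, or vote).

Valid — all requirements satisfied.

Notice: 96 hours given; 96 required (96 ≥ 96). Satisfied.
Quorum: 7 present, but the 2 interested directors do not count, leaving 5. Quorum is 3. Satisfied.
Vote: the long-term lease of the principal facility requires three-fifths of the disinterested directors present (7 − 2 = 5). 3/5 of 5 = 3, so 3 affirmative votes are needed; 3 voted in favor. Satisfied.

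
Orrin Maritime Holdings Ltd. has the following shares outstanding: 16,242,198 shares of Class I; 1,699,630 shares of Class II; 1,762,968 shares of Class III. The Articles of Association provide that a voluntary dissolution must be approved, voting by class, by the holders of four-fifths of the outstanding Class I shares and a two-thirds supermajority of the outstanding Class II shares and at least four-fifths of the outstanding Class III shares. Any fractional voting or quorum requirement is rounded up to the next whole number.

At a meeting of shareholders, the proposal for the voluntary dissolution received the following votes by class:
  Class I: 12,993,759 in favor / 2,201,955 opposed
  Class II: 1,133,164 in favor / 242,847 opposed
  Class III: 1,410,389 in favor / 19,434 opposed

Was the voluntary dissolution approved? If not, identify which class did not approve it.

Class I: 4/5 of 16242198 = 12993758.40, rounded up to 12993759; 12,993,759 required, 12,993,759 in favor — approved.
Class II: 2/3 of 1699630 = 1133086.67, rounded up to 1133087; 1,133,087 required, 1,133,164 in favor — approved.
Class III: 4/5 of 1762968 = 1410374.40, rounded up to 1410375; 1,410,375 required, 1,410,389 in favor — approved.

Approved — every class gave the required vote.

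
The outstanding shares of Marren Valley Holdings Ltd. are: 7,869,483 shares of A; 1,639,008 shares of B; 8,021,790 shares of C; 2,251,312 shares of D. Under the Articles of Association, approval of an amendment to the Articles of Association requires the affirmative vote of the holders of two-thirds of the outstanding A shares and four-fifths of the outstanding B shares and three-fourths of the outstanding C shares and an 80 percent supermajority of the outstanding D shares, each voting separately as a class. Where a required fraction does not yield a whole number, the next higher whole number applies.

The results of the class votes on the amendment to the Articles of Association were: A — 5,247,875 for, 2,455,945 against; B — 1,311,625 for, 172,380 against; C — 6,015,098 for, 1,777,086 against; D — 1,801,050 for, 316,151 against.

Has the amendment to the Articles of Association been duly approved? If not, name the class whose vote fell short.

A: 2/3 of 7869483 = 5246322; 5,246,322 required, 5,247,875 in favor — approved.
B: 4/5 of 1639008 = 1311206.40, rounded up to 1311207; 1,311,207 required, 1,311,625 in favor — approved.
C: 3/4 of 8021790 = 6016342.50, rounded up to 6016343; 6,016,343 required, 6,015,098 in favor — not approved.
D: 4/5 of 2251312 = 1801049.60, rounded up to 1801050; 1,801,050 required, 1,801,050 in favor — approved.

Not approved — the C shares did not give the required vote.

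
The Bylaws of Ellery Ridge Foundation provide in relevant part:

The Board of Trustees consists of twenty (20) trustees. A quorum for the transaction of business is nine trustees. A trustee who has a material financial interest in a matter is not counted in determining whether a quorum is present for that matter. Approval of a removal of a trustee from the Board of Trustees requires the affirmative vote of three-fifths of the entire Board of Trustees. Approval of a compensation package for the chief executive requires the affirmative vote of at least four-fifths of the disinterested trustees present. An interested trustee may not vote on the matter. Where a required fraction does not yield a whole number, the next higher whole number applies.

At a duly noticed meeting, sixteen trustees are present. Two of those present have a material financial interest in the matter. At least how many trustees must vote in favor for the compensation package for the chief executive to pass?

12

The compensation package for the chief executive requires four-fifths of the disinterested trustees present (16 − 2 = 14).
4/5 of 14 = 11.20, rounded up to 12.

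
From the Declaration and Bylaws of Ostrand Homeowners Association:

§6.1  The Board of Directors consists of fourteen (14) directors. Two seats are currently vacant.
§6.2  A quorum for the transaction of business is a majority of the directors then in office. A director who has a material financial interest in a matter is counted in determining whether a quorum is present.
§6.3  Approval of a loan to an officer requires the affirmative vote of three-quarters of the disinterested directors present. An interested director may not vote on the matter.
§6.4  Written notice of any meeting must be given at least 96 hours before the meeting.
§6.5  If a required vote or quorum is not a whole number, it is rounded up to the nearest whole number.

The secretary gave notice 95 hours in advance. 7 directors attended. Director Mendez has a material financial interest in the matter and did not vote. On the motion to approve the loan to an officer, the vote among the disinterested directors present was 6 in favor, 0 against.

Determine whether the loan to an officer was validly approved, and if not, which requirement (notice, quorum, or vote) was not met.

Notice: 95 hours given; 96 required (95 < 96). Not satisfied.
Quorum: 7 present (interested directors count toward quorum); quorum is 7. Satisfied.
Vote: the loan to an officer requires three-fourths of the disinterested directors present (7 − 1 = 6). 3/4 of 6 = 4.50, rounded up to 5, so 5 affirmative votes are needed; 6 voted in favor. Satisfied.

Invalid — notice requirement not satisfied.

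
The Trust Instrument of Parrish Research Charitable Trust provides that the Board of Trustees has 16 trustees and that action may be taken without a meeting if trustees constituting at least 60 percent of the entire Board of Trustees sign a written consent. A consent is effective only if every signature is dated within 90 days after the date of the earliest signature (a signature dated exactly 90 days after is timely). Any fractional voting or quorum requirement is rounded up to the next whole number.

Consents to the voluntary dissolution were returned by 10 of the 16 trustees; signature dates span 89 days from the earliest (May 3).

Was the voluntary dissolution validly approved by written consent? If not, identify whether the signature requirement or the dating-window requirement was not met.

Effective — both the signature and dating-window requirements are satisfied.

Signatures required: at least 60 percent of 16 — 3/5 of 16 = 9.60, rounded up to 10, so 10 needed; 10 signed. Sufficient.
Dating window: the latest signature is 89 days after the earliest; the limit is 90 days. Within the window.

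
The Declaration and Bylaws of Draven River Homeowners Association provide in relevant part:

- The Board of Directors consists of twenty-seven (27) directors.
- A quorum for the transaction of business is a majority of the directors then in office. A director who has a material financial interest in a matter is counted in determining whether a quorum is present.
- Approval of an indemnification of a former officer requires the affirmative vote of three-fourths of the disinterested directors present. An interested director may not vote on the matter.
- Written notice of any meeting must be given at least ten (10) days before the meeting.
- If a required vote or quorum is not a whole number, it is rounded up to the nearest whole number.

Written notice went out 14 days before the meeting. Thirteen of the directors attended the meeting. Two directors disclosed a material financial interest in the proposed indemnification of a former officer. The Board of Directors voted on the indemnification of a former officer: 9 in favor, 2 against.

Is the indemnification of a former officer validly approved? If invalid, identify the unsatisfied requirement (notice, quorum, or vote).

Notice: 14 days given; 10 required (14 ≥ 10). Satisfied.
Quorum: 13 present (interested directors count toward quorum); quorum is 14. Not satisfied.
Vote: the indemnification of a former officer requires three-fourths of the disinterested directors present (13 − 2 = 11). 3/4 of 11 = 8.25, rounded up to 9, so 9 affirmative votes are needed; 9 voted in favor. Satisfied. (Moot — without a quorum no business can be validly transacted.)

Invalid — quorum requirement not satisfied.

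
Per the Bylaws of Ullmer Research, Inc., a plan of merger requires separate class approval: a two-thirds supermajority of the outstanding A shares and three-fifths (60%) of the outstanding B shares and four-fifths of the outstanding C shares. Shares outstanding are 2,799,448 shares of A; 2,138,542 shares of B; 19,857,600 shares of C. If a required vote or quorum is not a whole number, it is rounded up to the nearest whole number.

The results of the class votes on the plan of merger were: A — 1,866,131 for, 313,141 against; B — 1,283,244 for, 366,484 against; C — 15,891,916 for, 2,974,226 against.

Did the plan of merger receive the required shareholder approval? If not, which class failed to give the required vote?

Not approved — the A shares did not give the required vote.

A: 2/3 of 2799448 = 1866298.67, rounded up to 1866299; 1,866,299 required, 1,866,131 in favor — not approved.
B: 3/5 of 2138542 = 1283125.20, rounded up to 1283126; 1,283,126 required, 1,283,244 in favor — approved.
C: 4/5 of 19857600 = 15886080; 15,886,080 required, 15,891,916 in favor — approved.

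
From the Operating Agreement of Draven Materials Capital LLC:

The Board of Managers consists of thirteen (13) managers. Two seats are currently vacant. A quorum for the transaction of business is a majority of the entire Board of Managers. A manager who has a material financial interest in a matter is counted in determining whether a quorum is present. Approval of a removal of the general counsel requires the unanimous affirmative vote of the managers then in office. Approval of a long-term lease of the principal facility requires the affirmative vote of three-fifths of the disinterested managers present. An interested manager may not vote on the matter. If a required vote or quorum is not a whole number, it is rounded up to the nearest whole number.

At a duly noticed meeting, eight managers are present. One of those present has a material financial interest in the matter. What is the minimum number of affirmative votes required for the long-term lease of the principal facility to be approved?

The long-term lease of the principal facility requires three-fifths of the disinterested managers present (8 − 1 = 7).
3/5 of 7 = 4.20, rounded up to 5.

5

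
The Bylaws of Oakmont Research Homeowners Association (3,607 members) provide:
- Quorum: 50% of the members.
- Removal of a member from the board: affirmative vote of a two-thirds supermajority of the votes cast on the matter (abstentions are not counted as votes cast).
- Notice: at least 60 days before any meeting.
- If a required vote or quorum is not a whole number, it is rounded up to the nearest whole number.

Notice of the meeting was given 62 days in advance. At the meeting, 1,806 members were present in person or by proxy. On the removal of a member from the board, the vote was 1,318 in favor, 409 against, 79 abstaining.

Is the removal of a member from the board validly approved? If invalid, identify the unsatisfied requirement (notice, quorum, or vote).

Valid — all requirements satisfied.

Notice: 62 days given; 60 required. Satisfied.
Quorum: 50% of 3,607 = 1,803.50, rounded up to 1,804; 1,806 present. Satisfied.
Vote: requires two-thirds of the votes cast (1,806 − 79 abstaining = 1,727); 2/3 of 1727 = 1151.33, rounded up to 1152, so 1,152 needed; 1,318 in favor. Satisfied.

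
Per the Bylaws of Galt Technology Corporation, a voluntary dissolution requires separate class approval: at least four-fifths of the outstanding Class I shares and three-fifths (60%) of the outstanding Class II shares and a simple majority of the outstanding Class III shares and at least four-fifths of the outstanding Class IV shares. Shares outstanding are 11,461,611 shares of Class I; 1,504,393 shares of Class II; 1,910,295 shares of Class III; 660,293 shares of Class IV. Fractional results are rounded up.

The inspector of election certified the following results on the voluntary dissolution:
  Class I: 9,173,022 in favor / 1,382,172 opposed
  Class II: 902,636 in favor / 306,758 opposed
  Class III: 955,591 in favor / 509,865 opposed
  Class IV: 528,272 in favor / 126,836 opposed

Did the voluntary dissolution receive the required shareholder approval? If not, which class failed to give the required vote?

Approved — every class gave the required vote.

Class I: 4/5 of 11461611 = 9169288.80, rounded up to 9169289; 9,169,289 required, 9,173,022 in favor — approved.
Class II: 3/5 of 1504393 = 902635.80, rounded up to 902636; 902,636 required, 902,636 in favor — approved.
Class III: a majority of 1910295 is 955148; 955,148 required, 955,591 in favor — approved.
Class IV: 4/5 of 660293 = 528234.40, rounded up to 528235; 528,235 required, 528,272 in favor — approved.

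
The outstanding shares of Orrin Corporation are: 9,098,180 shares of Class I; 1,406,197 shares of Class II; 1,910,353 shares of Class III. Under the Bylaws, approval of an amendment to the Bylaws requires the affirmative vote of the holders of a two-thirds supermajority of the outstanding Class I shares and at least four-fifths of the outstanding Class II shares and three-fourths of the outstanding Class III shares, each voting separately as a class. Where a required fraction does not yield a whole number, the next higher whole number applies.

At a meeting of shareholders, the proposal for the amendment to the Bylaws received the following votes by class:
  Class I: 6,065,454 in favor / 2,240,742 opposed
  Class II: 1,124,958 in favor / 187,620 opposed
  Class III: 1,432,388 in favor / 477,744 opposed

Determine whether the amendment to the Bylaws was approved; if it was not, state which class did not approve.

Class I: 2/3 of 9098180 = 6065453.33, rounded up to 6065454; 6,065,454 required, 6,065,454 in favor — approved.
Class II: 4/5 of 1406197 = 1124957.60, rounded up to 1124958; 1,124,958 required, 1,124,958 in favor — approved.
Class III: 3/4 of 1910353 = 1432764.75, rounded up to 1432765; 1,432,765 required, 1,432,388 in favor — not approved.

Not approved — the Class III shares did not give the required vote.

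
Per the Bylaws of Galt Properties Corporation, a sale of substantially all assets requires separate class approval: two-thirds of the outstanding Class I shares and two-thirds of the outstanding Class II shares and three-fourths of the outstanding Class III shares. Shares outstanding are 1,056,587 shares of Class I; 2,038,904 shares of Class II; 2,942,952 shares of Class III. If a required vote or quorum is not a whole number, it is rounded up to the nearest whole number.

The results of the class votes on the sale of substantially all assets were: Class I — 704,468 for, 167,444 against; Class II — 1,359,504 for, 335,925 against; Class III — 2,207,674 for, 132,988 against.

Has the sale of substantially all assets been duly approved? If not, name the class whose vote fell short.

Class I: 2/3 of 1056587 = 704391.33, rounded up to 704392; 704,392 required, 704,468 in favor — approved.
Class II: 2/3 of 2038904 = 1359269.33, rounded up to 1359270; 1,359,270 required, 1,359,504 in favor — approved.
Class III: 3/4 of 2942952 = 2207214; 2,207,214 required, 2,207,674 in favor — approved.

Approved — every class gave the required vote.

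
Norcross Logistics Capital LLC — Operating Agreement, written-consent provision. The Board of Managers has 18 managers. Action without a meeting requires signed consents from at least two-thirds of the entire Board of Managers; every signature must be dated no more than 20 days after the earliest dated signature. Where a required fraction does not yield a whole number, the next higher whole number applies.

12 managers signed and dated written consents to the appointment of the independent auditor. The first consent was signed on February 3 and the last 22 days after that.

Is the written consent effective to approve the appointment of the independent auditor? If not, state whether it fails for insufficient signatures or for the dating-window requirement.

Not effective — dating-window requirement not satisfied.

Signatures required: at least two-thirds of 18 — 2/3 of 18 = 12, so 12 needed; 12 signed. Sufficient.
Dating window: the latest signature is 22 days after the earliest; the limit is 20 days. Outside the window.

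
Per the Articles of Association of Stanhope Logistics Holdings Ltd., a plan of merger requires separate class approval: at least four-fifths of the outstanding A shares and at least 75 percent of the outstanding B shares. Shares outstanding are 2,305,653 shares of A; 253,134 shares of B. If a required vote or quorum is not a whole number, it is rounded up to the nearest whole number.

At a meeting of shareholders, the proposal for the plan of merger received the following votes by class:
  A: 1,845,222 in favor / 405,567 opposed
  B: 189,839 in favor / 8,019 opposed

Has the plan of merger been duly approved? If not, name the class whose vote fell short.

Not approved — the B shares did not give the required vote.

A: 4/5 of 2305653 = 1844522.40, rounded up to 1844523; 1,844,523 required, 1,845,222 in favor — approved.
B: 3/4 of 253134 = 189850.50, rounded up to 189851; 189,851 required, 189,839 in favor — not approved.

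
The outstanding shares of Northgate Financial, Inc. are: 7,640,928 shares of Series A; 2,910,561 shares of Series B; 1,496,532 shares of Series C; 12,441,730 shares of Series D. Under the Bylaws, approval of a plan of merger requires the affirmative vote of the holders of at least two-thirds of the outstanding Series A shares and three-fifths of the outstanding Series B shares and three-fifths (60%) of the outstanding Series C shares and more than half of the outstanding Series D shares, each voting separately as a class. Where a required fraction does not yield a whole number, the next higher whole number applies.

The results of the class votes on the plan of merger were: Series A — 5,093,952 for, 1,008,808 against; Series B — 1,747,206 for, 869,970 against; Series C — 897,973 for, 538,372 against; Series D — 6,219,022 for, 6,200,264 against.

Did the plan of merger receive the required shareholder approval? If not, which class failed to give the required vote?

Series A: 2/3 of 7640928 = 5093952; 5,093,952 required, 5,093,952 in favor — approved.
Series B: 3/5 of 2910561 = 1746336.60, rounded up to 1746337; 1,746,337 required, 1,747,206 in favor — approved.
Series C: 3/5 of 1496532 = 897919.20, rounded up to 897920; 897,920 required, 897,973 in favor — approved.
Series D: a majority of 12441730 is 6220866; 6,220,866 required, 6,219,022 in favor — not approved.

Not approved — the Series D shares did not give the required vote.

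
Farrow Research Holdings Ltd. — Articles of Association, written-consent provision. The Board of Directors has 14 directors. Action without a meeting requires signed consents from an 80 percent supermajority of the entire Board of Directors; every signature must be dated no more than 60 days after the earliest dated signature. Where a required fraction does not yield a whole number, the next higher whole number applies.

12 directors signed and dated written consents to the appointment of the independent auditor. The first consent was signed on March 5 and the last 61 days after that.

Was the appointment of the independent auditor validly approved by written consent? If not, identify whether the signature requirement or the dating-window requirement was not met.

Signatures required: an 80 percent supermajority of 14 — 4/5 of 14 = 11.20, rounded up to 12, so 12 needed; 12 signed. Sufficient.
Dating window: the latest signature is 61 days after the earliest; the limit is 60 days. Outside the window.

Not effective — dating-window requirement not satisfied.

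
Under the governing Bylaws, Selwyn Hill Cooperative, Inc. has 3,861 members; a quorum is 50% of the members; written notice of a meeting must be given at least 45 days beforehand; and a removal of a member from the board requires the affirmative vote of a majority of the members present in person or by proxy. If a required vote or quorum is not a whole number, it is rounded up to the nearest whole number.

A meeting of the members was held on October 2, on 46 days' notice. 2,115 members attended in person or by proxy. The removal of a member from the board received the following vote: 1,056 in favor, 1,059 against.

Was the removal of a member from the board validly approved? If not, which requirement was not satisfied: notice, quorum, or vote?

Notice: 46 days given; 45 required. Satisfied.
Quorum: 50% of 3,861 = 1,930.50, rounded up to 1,931; 2,115 present. Satisfied.
Vote: requires a majority of those present (2,115); a majority of 2115 is 1058, so 1,058 needed; 1,056 in favor. Not satisfied.

Invalid — vote requirement not satisfied.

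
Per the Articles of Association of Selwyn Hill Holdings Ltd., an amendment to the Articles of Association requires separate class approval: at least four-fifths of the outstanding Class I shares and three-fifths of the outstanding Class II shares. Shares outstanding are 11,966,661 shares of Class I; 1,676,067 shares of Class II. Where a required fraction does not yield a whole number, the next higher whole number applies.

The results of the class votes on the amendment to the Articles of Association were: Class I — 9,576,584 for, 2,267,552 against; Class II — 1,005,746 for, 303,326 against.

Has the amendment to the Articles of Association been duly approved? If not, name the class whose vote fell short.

Approved — every class gave the required vote.

Class I: 4/5 of 11966661 = 9573328.80, rounded up to 9573329; 9,573,329 required, 9,576,584 in favor — approved.
Class II: 3/5 of 1676067 = 1005640.20, rounded up to 1005641; 1,005,641 required, 1,005,746 in favor — approved.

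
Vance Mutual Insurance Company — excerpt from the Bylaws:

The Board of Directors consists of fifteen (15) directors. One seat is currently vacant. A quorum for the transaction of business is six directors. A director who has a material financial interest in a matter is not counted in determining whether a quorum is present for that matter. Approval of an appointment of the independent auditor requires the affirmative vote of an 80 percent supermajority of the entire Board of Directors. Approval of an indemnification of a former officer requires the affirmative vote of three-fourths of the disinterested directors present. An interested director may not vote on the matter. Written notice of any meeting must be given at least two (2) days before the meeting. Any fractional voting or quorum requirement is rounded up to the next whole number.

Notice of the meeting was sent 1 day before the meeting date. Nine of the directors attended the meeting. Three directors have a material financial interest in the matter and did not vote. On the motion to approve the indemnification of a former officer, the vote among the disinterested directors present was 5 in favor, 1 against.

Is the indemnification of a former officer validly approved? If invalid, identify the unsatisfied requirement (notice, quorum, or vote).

Invalid — notice requirement not satisfied.

Notice: 1 day given; 2 required (1 < 2). Not satisfied.
Quorum: 9 present, but the 3 interested directors do not count, leaving 6. Quorum is 6. Satisfied.
Vote: the indemnification of a former officer requires three-fourths of the disinterested directors present (9 − 3 = 6). 3/4 of 6 = 4.50, rounded up to 5, so 5 affirmative votes are needed; 5 voted in favor. Satisfied.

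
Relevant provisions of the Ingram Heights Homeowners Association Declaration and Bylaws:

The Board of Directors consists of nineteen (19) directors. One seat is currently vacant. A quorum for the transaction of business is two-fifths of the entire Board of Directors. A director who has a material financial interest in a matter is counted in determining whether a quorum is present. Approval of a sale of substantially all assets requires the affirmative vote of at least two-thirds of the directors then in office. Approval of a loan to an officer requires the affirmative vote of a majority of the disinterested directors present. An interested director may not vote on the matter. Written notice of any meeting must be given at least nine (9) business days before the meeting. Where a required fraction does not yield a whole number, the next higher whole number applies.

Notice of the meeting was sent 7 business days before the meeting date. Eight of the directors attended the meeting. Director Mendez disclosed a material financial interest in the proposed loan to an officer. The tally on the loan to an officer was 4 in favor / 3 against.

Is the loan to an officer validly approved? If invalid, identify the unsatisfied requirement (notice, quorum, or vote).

Notice: 7 business days given; 9 required (7 < 9). Not satisfied.
Quorum: 8 present (interested directors count toward quorum); quorum is 8. Satisfied.
Vote: the loan to an officer requires a majority of the disinterested directors present (8 − 1 = 7). A majority of 7 is 4, so 4 affirmative votes are needed; 4 voted in favor. Satisfied.

Invalid — notice requirement not satisfied.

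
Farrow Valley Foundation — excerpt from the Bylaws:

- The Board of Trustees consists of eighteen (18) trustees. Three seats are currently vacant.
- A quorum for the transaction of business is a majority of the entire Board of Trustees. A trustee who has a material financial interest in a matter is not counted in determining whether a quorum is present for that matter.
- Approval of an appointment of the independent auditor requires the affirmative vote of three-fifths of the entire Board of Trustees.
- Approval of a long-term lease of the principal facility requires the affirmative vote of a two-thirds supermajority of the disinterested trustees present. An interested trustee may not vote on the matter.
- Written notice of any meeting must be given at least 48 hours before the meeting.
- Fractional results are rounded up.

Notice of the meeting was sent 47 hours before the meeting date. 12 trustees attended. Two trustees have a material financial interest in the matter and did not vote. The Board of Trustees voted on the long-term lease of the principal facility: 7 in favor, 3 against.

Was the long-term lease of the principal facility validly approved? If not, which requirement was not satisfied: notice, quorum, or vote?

Notice: 47 hours given; 48 required (47 < 48). Not satisfied.
Quorum: 12 present, but the 2 interested trustees do not count, leaving 10. Quorum is 10. Satisfied.
Vote: the long-term lease of the principal facility requires two-thirds of the disinterested trustees present (12 − 2 = 10). 2/3 of 10 = 6.67, rounded up to 7, so 7 affirmative votes are needed; 7 voted in favor. Satisfied.

Invalid — notice requirement not satisfied.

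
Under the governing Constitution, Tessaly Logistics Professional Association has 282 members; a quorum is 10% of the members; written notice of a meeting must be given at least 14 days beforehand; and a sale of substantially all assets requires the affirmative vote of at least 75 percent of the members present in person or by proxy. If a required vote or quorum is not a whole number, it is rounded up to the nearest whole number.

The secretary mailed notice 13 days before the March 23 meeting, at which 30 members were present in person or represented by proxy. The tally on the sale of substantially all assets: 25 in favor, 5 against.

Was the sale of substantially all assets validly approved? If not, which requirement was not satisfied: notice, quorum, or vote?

Notice: 13 days given; 14 required. Not satisfied.
Quorum: 10% of 282 = 28.20, rounded up to 29; 30 present. Satisfied.
Vote: requires three-fourths of those present (30); 3/4 of 30 = 22.50, rounded up to 23, so 23 needed; 25 in favor. Satisfied.

Invalid — notice requirement not satisfied.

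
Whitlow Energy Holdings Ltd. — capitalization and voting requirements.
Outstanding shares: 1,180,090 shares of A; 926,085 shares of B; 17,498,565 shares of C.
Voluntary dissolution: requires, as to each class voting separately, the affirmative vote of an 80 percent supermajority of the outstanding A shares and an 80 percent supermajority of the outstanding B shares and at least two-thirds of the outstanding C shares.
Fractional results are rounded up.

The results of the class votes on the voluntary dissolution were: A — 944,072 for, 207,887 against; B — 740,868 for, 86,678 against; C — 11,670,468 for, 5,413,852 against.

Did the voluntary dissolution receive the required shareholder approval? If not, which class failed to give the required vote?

Approved — every class gave the required vote.

A: 4/5 of 1180090 = 944072; 944,072 required, 944,072 in favor — approved.
B: 4/5 of 926085 = 740868; 740,868 required, 740,868 in favor — approved.
C: 2/3 of 17498565 = 11665710; 11,665,710 required, 11,670,468 in favor — approved.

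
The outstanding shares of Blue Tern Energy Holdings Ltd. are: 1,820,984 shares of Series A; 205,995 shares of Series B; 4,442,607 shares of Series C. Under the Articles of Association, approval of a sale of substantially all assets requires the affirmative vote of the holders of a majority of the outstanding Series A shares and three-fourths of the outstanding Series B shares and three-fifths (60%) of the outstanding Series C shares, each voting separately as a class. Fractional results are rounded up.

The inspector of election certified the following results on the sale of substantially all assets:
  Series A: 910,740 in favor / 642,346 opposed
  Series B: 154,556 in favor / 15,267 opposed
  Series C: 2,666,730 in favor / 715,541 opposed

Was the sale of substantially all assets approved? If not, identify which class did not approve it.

Series A: a majority of 1820984 is 910493; 910,493 required, 910,740 in favor — approved.
Series B: 3/4 of 205995 = 154496.25, rounded up to 154497; 154,497 required, 154,556 in favor — approved.
Series C: 3/5 of 4442607 = 2665564.20, rounded up to 2665565; 2,665,565 required, 2,666,730 in favor — approved.

Approved — every class gave the required vote.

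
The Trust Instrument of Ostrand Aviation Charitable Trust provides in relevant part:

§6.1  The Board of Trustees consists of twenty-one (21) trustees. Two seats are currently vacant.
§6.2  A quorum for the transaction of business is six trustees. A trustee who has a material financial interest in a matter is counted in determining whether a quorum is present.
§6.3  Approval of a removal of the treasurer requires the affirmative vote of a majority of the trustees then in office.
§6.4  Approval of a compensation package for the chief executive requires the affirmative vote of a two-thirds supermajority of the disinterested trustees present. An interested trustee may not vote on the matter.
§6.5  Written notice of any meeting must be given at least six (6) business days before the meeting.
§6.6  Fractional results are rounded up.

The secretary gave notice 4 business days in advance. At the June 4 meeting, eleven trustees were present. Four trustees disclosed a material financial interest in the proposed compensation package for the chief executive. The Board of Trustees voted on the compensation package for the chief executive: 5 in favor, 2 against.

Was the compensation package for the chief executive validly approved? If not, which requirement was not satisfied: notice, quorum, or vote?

Invalid — notice requirement not satisfied.

Notice: 4 business days given; 6 required (4 < 6). Not satisfied.
Quorum: 11 present (interested trustees count toward quorum); quorum is 6. Satisfied.
Vote: the compensation package for the chief executive requires two-thirds of the disinterested trustees present (11 − 4 = 7). 2/3 of 7 = 4.67, rounded up to 5, so 5 affirmative votes are needed; 5 voted in favor. Satisfied.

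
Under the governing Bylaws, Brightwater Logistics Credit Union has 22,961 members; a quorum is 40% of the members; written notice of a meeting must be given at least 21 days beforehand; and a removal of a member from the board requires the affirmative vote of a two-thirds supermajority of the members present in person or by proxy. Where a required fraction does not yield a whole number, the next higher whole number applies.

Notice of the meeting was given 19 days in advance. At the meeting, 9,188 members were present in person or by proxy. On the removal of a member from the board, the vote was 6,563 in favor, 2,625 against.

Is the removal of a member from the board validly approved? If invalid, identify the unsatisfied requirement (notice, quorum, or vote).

Notice: 19 days given; 21 required. Not satisfied.
Quorum: 40% of 22,961 = 9,184.40, rounded up to 9,185; 9,188 present. Satisfied.
Vote: requires two-thirds of those present (9,188); 2/3 of 9188 = 6125.33, rounded up to 6126, so 6,126 needed; 6,563 in favor. Satisfied.

Invalid — notice requirement not satisfied.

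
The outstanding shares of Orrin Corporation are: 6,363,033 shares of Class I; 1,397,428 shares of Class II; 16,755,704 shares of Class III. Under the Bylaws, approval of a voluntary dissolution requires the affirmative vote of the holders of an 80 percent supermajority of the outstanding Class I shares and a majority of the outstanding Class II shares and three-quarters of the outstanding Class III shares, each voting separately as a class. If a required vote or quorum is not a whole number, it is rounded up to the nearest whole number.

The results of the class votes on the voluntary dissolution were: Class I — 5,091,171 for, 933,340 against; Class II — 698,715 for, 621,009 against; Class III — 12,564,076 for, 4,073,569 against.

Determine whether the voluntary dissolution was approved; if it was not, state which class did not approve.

Not approved — the Class III shares did not give the required vote.

Class I: 4/5 of 6363033 = 5090426.40, rounded up to 5090427; 5,090,427 required, 5,091,171 in favor — approved.
Class II: a majority of 1397428 is 698715; 698,715 required, 698,715 in favor — approved.
Class III: 3/4 of 16755704 = 12566778; 12,566,778 required, 12,564,076 in favor — not approved.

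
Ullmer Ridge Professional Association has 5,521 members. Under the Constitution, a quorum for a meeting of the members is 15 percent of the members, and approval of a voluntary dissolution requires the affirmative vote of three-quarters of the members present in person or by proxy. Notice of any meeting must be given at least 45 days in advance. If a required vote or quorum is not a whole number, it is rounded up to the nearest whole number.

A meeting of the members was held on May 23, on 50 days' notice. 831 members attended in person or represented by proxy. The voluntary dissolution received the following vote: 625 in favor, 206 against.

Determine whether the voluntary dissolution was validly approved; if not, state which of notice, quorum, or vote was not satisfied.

Notice: 50 days given; 45 required. Satisfied.
Quorum: 15% of 5,521 = 828.15, rounded up to 829; 831 present. Satisfied.
Vote: requires three-fourths of those present (831); 3/4 of 831 = 623.25, rounded up to 624, so 624 needed; 625 in favor. Satisfied.

Valid — all requirements satisfied.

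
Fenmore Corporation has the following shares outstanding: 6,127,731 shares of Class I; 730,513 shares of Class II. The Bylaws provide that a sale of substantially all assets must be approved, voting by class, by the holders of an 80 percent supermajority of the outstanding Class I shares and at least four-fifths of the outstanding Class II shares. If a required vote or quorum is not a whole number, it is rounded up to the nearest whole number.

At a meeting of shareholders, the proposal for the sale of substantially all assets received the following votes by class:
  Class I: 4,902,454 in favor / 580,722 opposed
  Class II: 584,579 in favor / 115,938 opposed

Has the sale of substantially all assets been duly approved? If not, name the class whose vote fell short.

Approved — every class gave the required vote.

Class I: 4/5 of 6127731 = 4902184.80, rounded up to 4902185; 4,902,185 required, 4,902,454 in favor — approved.
Class II: 4/5 of 730513 = 584410.40, rounded up to 584411; 584,411 required, 584,579 in favor — approved.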